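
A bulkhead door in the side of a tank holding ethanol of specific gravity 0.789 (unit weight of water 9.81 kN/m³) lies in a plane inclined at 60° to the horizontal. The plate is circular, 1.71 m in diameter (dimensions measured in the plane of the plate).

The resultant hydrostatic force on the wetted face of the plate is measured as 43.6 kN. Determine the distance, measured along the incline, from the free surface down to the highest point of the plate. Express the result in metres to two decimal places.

y_top ≈ 1.98 m

γ = 0.789 × 9.81 = 7.74009 kN/m³.
A = π(0.855)² = 2.29658 m².
From F = γ·h_c·A, the centroid depth is h_c = 43.6/(7.74009 × 2.29658) = 2.45278 m.
Let θ = 60° be the plate's angle to the horizontal; measure y along the incline from where the plane meets the free surface. Vertical depth h = y·sinθ with sinθ = 0.866025.
Along the incline, y_c = h_c/sinθ = 2.45278/0.866025 = 2.83223 m.
The centroid is at the centre, 0.855 m below the top of the plate, so the highest point sits at y_top = 2.83223 − 0.855 = 1.97723 m along the incline.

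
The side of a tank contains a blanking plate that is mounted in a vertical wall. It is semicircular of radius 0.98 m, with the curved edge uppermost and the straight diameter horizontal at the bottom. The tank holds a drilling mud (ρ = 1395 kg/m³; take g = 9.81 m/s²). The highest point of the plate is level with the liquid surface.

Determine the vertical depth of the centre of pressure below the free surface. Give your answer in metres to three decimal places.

h_p = 0.683 m

γ = ρg = 1395 × 9.81 / 1000 = 13.68495 kN/m³.
The centroid lies 4r/(3π) = 0.415925 m above the diameter, so r − 4r/(3π) = 0.98 − 0.415925 = 0.564075 m below the topmost point, so the centroid depth is h_c = 0.564075 m.
A = πr²/2 = π × 0.98²/2 = 1.50859 m².
Resultant F = γ·h_c·A = 13.68495 × 0.564075 × 1.50859 = 11.6453 kN.
I_c = (π/8 − 8/(9π))·r⁴ = 0.109757 × 0.98⁴ = 0.101236 m⁴.
Centre of pressure: y_p = y_c + I_c/(y_c·A) = 0.564075 + 0.101236/(0.564075 × 1.50859) = 0.564075 + 0.118967 = 0.683042 m along the plane.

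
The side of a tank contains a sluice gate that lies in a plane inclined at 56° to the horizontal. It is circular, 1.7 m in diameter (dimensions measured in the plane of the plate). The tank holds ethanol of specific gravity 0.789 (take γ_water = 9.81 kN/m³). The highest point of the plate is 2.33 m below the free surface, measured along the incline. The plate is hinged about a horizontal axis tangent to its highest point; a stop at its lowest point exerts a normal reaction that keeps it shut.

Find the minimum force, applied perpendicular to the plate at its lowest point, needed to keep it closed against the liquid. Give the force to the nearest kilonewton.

γ = 0.789 × 9.81 = 7.74009 kN/m³.
Let θ = 56° be the plate's angle to the horizontal; measure y along the incline from where the plane meets the free surface. Vertical depth h = y·sinθ with sinθ = 0.829038.
The centroid is at the centre, 0.85 m below the top of the plate, so y_c = 2.33 + 0.85 = 3.18 m and h_c = 3.18 × 0.829038 = 2.63634 m.
A = π(0.85)² = 2.2698 m².
Resultant F = γ·h_c·A = 7.74009 × 2.63634 × 2.2698 = 46.3164 kN.
I_c = πr⁴/4 = π × 0.85⁴/4 = 0.409983 m⁴.
Centre of pressure: y_p = y_c + I_c/(y_c·A) = 3.18 + 0.409983/(3.18 × 2.2698) = 3.18 + 0.0568004 = 3.2368 m along the plane.
The resultant acts 0.85 + 0.0568004 = 0.9068 m (along the plate) below the hinge at the top edge, so the moment about the hinge is M = F × 0.9068 = 46.3164 × 0.9068 = 41.9997 kN·m.
A normal force at the bottom, 1.7 m from the hinge, must supply this moment: P = 41.9997/1.7 = 24.7057 kN.

P ≈ 25 kN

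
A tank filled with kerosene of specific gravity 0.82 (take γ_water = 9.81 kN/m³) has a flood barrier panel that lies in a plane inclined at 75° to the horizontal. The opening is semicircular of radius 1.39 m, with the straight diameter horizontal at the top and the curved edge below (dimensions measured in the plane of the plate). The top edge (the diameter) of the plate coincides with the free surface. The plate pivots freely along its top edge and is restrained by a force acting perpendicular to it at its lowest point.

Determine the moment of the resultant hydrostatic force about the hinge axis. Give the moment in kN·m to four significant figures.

γ = 0.82 × 9.81 = 8.0442 kN/m³.
Let θ = 75° be the plate's angle to the horizontal; measure y along the incline from where the plane meets the free surface. Vertical depth h = y·sinθ with sinθ = 0.965926.
The centroid of a semicircle lies 4r/(3π) = 0.589934 m from the diameter, here below the top edge, so y_c = 0.589934 m and h_c = 0.589934 × 0.965926 = 0.569833 m.
A = πr²/2 = π × 1.39²/2 = 3.03494 m².
Resultant F = γ·h_c·A = 8.0442 × 0.569833 × 3.03494 = 13.9117 kN.
I_c = (π/8 − 8/(9π))·r⁴ = 0.109757 × 1.39⁴ = 0.409724 m⁴.
Centre of pressure: y_p = y_c + I_c/(y_c·A) = 0.589934 + 0.409724/(0.589934 × 3.03494) = 0.589934 + 0.228843 = 0.818777 m along the plane.
The resultant acts 0.589934 + 0.228843 = 0.818777 m (along the plate) below the hinge at the top edge, so the moment about the hinge is M = F × 0.818777 = 13.9117 × 0.818777 = 11.3906 kN·m.

M ≈ 11.39 kN·m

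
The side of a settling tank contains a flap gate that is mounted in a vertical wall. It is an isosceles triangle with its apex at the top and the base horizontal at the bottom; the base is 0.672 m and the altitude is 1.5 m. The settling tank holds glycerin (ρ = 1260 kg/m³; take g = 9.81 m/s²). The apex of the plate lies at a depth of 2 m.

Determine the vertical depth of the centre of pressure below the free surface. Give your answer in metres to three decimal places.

γ = ρg = 1260 × 9.81 / 1000 = 12.3606 kN/m³.
With the apex up, the centroid sits 2h/3 = 2 × 1.5/3 = 1 m below the apex, so the centroid depth is h_c = 2 + 1 = 3 m.
A = ½ × 0.672 × 1.5 = 0.504 m².
Resultant F = γ·h_c·A = 12.3606 × 3 × 0.504 = 18.6892 kN.
I_c = b·h³/36 = 0.672 × 1.5³/36 = 0.063 m⁴.
Centre of pressure: y_p = y_c + I_c/(y_c·A) = 3 + 0.063/(3 × 0.504) = 3 + 0.0416667 = 3.04167 m along the plane.

h_p = 3.042 m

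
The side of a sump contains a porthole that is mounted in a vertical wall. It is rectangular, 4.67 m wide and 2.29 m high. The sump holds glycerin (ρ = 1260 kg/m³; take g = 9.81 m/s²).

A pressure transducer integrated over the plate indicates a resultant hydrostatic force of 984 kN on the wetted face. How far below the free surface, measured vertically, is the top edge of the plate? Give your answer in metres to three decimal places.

d_top ≈ 6.299 m

γ = ρg = 1260 × 9.81 / 1000 = 12.3606 kN/m³.
A = 4.67 × 2.29 = 10.6943 m².
From F = γ·h_c·A, the centroid depth is h_c = 984/(12.3606 × 10.6943) = 7.44395 m.
The centroid lies 2.29/2 = 1.145 m below the top edge, so the top edge sits at h_top = 7.44395 − 1.145 = 6.29895 m below the surface.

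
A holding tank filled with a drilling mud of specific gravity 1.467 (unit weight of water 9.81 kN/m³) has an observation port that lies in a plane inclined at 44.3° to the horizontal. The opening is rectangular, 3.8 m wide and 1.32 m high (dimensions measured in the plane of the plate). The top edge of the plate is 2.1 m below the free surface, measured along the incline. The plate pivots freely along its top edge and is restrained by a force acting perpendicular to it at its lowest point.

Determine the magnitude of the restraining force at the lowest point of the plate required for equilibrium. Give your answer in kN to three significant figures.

γ = 1.467 × 9.81 = 14.39127 kN/m³.
Let θ = 44.3° be the plate's angle to the horizontal; measure y along the incline from where the plane meets the free surface. Vertical depth h = y·sinθ with sinθ = 0.698415.
The centroid lies 1.32/2 = 0.66 m below the top edge, so y_c = 2.1 + 0.66 = 2.76 m and h_c = 2.76 × 0.698415 = 1.92763 m.
A = 3.8 × 1.32 = 5.016 m².
Resultant F = γ·h_c·A = 14.39127 × 1.92763 × 5.016 = 139.149 kN.
I_c = b·h³/12 = 3.8 × 1.32³/12 = 0.728323 m⁴.
Centre of pressure: y_p = y_c + I_c/(y_c·A) = 2.76 + 0.728323/(2.76 × 5.016) = 2.76 + 0.0526087 = 2.81261 m along the plane.
The resultant acts 0.66 + 0.0526087 = 0.712609 m (along the plate) below the hinge at the top edge, so the moment about the hinge is M = F × 0.712609 = 139.149 × 0.712609 = 99.1588 kN·m.
A normal force at the bottom, 1.32 m from the hinge, must supply this moment: P = 99.1588/1.32 = 75.1203 kN.

P ≈ 75.1 kN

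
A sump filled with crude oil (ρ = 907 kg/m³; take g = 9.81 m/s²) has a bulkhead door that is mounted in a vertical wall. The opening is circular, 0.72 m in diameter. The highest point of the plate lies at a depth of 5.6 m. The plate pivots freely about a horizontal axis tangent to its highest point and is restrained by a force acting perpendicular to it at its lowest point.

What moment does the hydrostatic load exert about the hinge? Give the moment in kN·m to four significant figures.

M ≈ 7.890 kN·m

γ = ρg = 907 × 9.81 / 1000 = 8.89767 kN/m³.
The centroid is at the centre, 0.36 m below the top of the plate, so the centroid depth is h_c = 5.6 + 0.36 = 5.96 m.
A = π(0.36)² = 0.40715 m².
Resultant F = γ·h_c·A = 8.89767 × 5.96 × 0.40715 = 21.5912 kN.
I_c = πr⁴/4 = π × 0.36⁴/4 = 0.0131917 m⁴.
Centre of pressure: y_p = y_c + I_c/(y_c·A) = 5.96 + 0.0131917/(5.96 × 0.40715) = 5.96 + 0.00543626 = 5.96544 m along the plane.
The resultant acts 0.36 + 0.00543626 = 0.365436 m (along the plate) below the hinge at the top edge, so the moment about the hinge is M = F × 0.365436 = 21.5912 × 0.365436 = 7.8902 kN·m.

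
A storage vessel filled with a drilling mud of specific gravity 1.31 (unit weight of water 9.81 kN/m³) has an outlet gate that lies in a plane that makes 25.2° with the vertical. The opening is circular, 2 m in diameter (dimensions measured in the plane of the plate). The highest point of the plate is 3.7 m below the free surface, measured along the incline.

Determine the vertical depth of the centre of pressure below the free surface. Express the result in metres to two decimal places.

h_p = 4.30 m

γ = 1.31 × 9.81 = 12.8511 kN/m³.
The plate makes 25.2° with the vertical, i.e. θ = 90° − 25.2° = 64.8° to the horizontal. Measuring y along the incline from the free-surface line, vertical depth h = y·sinθ with sinθ = 0.904827.
The centroid is at the centre, 1 m below the top of the plate, so y_c = 3.7 + 1 = 4.7 m and h_c = 4.7 × 0.904827 = 4.25269 m.
A = π(1)² = 3.14159 m².
Resultant F = γ·h_c·A = 12.8511 × 4.25269 × 3.14159 = 171.693 kN.
I_c = πr⁴/4 = π × 1⁴/4 = 0.785398 m⁴.
Centre of pressure: y_p = y_c + I_c/(y_c·A) = 4.7 + 0.785398/(4.7 × 3.14159) = 4.7 + 0.0531915 = 4.75319 m along the plane.
Vertically, h_p = y_p·sinθ = 4.75319 × 0.904827 = 4.30081 m.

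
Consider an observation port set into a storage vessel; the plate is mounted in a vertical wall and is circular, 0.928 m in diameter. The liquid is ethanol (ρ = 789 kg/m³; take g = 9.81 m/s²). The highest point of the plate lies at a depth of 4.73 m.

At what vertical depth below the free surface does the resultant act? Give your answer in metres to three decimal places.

h_p = 5.204 m

γ = ρg = 789 × 9.81 / 1000 = 7.74009 kN/m³.
The centroid is at the centre, 0.464 m below the top of the plate, so the centroid depth is h_c = 4.73 + 0.464 = 5.194 m.
A = π(0.464)² = 0.676372 m².
Resultant F = γ·h_c·A = 7.74009 × 5.194 × 0.676372 = 27.1915 kN.
I_c = πr⁴/4 = π × 0.464⁴/4 = 0.0364051 m⁴.
Centre of pressure: y_p = y_c + I_c/(y_c·A) = 5.194 + 0.0364051/(5.194 × 0.676372) = 5.194 + 0.0103627 = 5.20436 m along the plane.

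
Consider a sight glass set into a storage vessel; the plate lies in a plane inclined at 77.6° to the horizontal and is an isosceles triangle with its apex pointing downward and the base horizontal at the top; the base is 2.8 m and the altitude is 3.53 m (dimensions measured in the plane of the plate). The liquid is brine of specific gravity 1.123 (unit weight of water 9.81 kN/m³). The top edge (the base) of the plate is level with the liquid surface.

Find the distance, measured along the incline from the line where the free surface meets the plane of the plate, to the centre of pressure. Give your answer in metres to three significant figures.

γ = 1.123 × 9.81 = 11.01663 kN/m³.
Let θ = 77.6° be the plate's angle to the horizontal; measure y along the incline from where the plane meets the free surface. Vertical depth h = y·sinθ with sinθ = 0.976672.
With the apex down, the centroid sits h/3 = 3.53/3 = 1.17667 m below the base (the top edge), so y_c = 1.17667 m and h_c = 1.17667 × 0.976672 = 1.14922 m.
A = ½ × 2.8 × 3.53 = 4.942 m².
Resultant F = γ·h_c·A = 11.01663 × 1.14922 × 4.942 = 62.5683 kN.
I_c = b·h³/36 = 2.8 × 3.53³/36 = 3.42121 m⁴.
Centre of pressure: y_p = y_c + I_c/(y_c·A) = 1.17667 + 3.42121/(1.17667 × 4.942) = 1.17667 + 0.588332 = 1.765 m along the plane.

y_p = 1.77 m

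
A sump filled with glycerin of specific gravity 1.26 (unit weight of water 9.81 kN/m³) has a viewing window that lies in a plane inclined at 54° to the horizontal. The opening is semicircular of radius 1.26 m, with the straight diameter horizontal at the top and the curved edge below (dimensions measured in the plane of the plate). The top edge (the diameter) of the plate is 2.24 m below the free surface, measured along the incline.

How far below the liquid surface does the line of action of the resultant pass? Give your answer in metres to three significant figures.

γ = 1.26 × 9.81 = 12.3606 kN/m³.
Let θ = 54° be the plate's angle to the horizontal; measure y along the incline from where the plane meets the free surface. Vertical depth h = y·sinθ with sinθ = 0.809017.
The centroid of a semicircle lies 4r/(3π) = 0.534761 m from the diameter, here below the top edge, so y_c = 2.24 + 0.534761 = 2.77476 m and h_c = 2.77476 × 0.809017 = 2.24483 m.
A = πr²/2 = π × 1.26²/2 = 2.4938 m².
Resultant F = γ·h_c·A = 12.3606 × 2.24483 × 2.4938 = 69.1966 kN.
I_c = (π/8 − 8/(9π))·r⁴ = 0.109757 × 1.26⁴ = 0.27664 m⁴.
Centre of pressure: y_p = y_c + I_c/(y_c·A) = 2.77476 + 0.27664/(2.77476 × 2.4938) = 2.77476 + 0.0399786 = 2.81474 m along the plane.
Vertically, h_p = y_p·sinθ = 2.81474 × 0.809017 = 2.27717 m.

h_p = 2.28 m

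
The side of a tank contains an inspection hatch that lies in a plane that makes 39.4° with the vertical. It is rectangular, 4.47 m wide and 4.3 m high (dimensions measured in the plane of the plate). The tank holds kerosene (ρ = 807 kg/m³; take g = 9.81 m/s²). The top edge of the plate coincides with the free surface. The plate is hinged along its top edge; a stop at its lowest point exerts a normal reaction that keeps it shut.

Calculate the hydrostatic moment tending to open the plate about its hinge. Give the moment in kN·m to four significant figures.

γ = ρg = 807 × 9.81 / 1000 = 7.91667 kN/m³.
The plate makes 39.4° with the vertical, i.e. θ = 90° − 39.4° = 50.6° to the horizontal. Measuring y along the incline from the free-surface line, vertical depth h = y·sinθ with sinθ = 0.772734.
The centroid lies 4.3/2 = 2.15 m below the top edge, so y_c = 2.15 m and h_c = 2.15 × 0.772734 = 1.66138 m.
A = 4.47 × 4.3 = 19.221 m².
Resultant F = γ·h_c·A = 7.91667 × 1.66138 × 19.221 = 252.806 kN.
I_c = b·h³/12 = 4.47 × 4.3³/12 = 29.6164 m⁴.
Centre of pressure: y_p = y_c + I_c/(y_c·A) = 2.15 + 29.6164/(2.15 × 19.221) = 2.15 + 0.716668 = 2.86667 m along the plane.
The resultant acts 2.15 + 0.716668 = 2.86667 m (along the plate) below the hinge at the top edge, so the moment about the hinge is M = F × 2.86667 = 252.806 × 2.86667 = 724.711 kN·m.

M ≈ 724.7 kN·m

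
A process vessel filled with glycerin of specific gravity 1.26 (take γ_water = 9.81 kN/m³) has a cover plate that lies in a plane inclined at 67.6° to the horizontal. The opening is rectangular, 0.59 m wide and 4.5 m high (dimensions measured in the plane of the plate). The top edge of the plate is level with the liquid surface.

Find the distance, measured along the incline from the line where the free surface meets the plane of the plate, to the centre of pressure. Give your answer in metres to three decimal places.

γ = 1.26 × 9.81 = 12.3606 kN/m³.
Let θ = 67.6° be the plate's angle to the horizontal; measure y along the incline from where the plane meets the free surface. Vertical depth h = y·sinθ with sinθ = 0.924546.
The centroid lies 4.5/2 = 2.25 m below the top edge, so y_c = 2.25 m and h_c = 2.25 × 0.924546 = 2.08023 m.
A = 0.59 × 4.5 = 2.655 m².
Resultant F = γ·h_c·A = 12.3606 × 2.08023 × 2.655 = 68.2677 kN.
I_c = b·h³/12 = 0.59 × 4.5³/12 = 4.48031 m⁴.
Centre of pressure: y_p = y_c + I_c/(y_c·A) = 2.25 + 4.48031/(2.25 × 2.655) = 2.25 + 0.75 = 3 m along the plane.

y_p = 3.000 m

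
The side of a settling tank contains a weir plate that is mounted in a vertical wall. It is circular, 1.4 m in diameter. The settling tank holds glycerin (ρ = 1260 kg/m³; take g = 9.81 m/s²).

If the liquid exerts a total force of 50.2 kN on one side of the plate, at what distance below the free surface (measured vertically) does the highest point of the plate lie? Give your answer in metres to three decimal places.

γ = ρg = 1260 × 9.81 / 1000 = 12.3606 kN/m³.
A = π(0.7)² = 1.53938 m².
From F = γ·h_c·A, the centroid depth is h_c = 50.2/(12.3606 × 1.53938) = 2.63826 m.
The centroid is at the centre, 0.7 m below the top of the plate, so the highest point sits at h_top = 2.63826 − 0.7 = 1.93826 m below the surface.

d_top ≈ 1.938 m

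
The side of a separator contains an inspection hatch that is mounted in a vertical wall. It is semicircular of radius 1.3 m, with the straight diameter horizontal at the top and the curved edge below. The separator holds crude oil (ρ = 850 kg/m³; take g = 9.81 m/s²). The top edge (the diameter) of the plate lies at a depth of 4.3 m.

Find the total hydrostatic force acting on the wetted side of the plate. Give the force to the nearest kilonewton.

F ≈ 107 kN

γ = ρg = 850 × 9.81 / 1000 = 8.3385 kN/m³.
The centroid of a semicircle lies 4r/(3π) = 0.551737 m from the diameter, here below the top edge, so the centroid depth is h_c = 4.3 + 0.551737 = 4.85174 m.
A = πr²/2 = π × 1.3²/2 = 2.65465 m².
Resultant F = γ·h_c·A = 8.3385 × 4.85174 × 2.65465 = 107.397 kN.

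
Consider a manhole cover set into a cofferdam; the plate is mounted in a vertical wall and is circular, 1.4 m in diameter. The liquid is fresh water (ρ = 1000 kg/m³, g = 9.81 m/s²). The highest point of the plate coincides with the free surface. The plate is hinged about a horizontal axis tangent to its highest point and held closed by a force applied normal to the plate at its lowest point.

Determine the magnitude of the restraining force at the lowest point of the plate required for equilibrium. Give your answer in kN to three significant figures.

γ = ρg = 1000 × 9.81 = 9810 N/m³ = 9.81 kN/m³.
The centroid is at the centre, 0.7 m below the top of the plate, so the centroid depth is h_c = 0.7 m.
A = π(0.7)² = 1.53938 m².
Resultant F = γ·h_c·A = 9.81 × 0.7 × 1.53938 = 10.5709 kN.
I_c = πr⁴/4 = π × 0.7⁴/4 = 0.188574 m⁴.
Centre of pressure: y_p = y_c + I_c/(y_c·A) = 0.7 + 0.188574/(0.7 × 1.53938) = 0.7 + 0.175 = 0.875 m along the plane.
The resultant acts 0.7 + 0.175 = 0.875 m (along the plate) below the hinge at the top edge, so the moment about the hinge is M = F × 0.875 = 10.5709 × 0.875 = 9.24954 kN·m.
A normal force at the bottom, 1.4 m from the hinge, must supply this moment: P = 9.24954/1.4 = 6.60681 kN.

P ≈ 6.61 kN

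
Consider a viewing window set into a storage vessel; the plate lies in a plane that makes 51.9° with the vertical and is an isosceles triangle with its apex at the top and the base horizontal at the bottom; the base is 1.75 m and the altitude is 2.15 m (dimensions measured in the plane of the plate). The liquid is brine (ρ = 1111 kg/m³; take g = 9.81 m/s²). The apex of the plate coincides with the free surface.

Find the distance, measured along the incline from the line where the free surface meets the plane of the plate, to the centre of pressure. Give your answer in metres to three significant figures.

γ = ρg = 1111 × 9.81 / 1000 = 10.89891 kN/m³.
The plate makes 51.9° with the vertical, i.e. θ = 90° − 51.9° = 38.1° to the horizontal. Measuring y along the incline from the free-surface line, vertical depth h = y·sinθ with sinθ = 0.617036.
With the apex up, the centroid sits 2h/3 = 2 × 2.15/3 = 1.43333 m below the apex, so y_c = 1.43333 m and h_c = 1.43333 × 0.617036 = 0.884416 m.
A = ½ × 1.75 × 2.15 = 1.88125 m².
Resultant F = γ·h_c·A = 10.89891 × 0.884416 × 1.88125 = 18.1337 kN.
I_c = b·h³/36 = 1.75 × 2.15³/36 = 0.483115 m⁴.
Centre of pressure: y_p = y_c + I_c/(y_c·A) = 1.43333 + 0.483115/(1.43333 × 1.88125) = 1.43333 + 0.179167 = 1.6125 m along the plane.

y_p = 1.61 m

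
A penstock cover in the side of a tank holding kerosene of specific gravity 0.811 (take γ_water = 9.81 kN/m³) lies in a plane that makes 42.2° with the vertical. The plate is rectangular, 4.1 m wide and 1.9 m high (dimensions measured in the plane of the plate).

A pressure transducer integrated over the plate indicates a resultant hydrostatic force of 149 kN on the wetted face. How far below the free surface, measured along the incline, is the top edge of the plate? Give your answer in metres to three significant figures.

γ = 0.811 × 9.81 = 7.95591 kN/m³.
A = 4.1 × 1.9 = 7.79 m².
From F = γ·h_c·A, the centroid depth is h_c = 149/(7.95591 × 7.79) = 2.40414 m.
The plate makes 42.2° with the vertical, i.e. θ = 90° − 42.2° = 47.8° to the horizontal. Measuring y along the incline from the free-surface line, vertical depth h = y·sinθ with sinθ = 0.740805.
Along the incline, y_c = h_c/sinθ = 2.40414/0.740805 = 3.24531 m.
The centroid lies 1.9/2 = 0.95 m below the top edge, so the top edge sits at y_top = 3.24531 − 0.95 = 2.29531 m along the incline.

y_top ≈ 2.30 m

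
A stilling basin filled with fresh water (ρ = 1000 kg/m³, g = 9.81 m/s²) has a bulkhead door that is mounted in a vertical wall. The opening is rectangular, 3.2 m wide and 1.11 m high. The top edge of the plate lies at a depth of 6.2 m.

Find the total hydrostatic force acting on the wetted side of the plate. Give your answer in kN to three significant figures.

γ = ρg = 1000 × 9.81 = 9810 N/m³ = 9.81 kN/m³.
The centroid lies 1.11/2 = 0.555 m below the top edge, so the centroid depth is h_c = 6.2 + 0.555 = 6.755 m.
A = 3.2 × 1.11 = 3.552 m².
Resultant F = γ·h_c·A = 9.81 × 6.755 × 3.552 = 235.379 kN.

F ≈ 235 kN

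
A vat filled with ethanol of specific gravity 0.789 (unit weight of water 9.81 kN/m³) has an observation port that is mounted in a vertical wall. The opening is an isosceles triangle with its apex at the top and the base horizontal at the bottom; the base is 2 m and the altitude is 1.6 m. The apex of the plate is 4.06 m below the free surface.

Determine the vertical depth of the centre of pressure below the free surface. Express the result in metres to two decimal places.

h_p = 5.15 m

γ = 0.789 × 9.81 = 7.74009 kN/m³.
With the apex up, the centroid sits 2h/3 = 2 × 1.6/3 = 1.06667 m below the apex, so the centroid depth is h_c = 4.06 + 1.06667 = 5.12667 m.
A = ½ × 2 × 1.6 = 1.6 m².
Resultant F = γ·h_c·A = 7.74009 × 5.12667 × 1.6 = 63.4894 kN.
I_c = b·h³/36 = 2 × 1.6³/36 = 0.227556 m⁴.
Centre of pressure: y_p = y_c + I_c/(y_c·A) = 5.12667 + 0.227556/(5.12667 × 1.6) = 5.12667 + 0.0277417 = 5.15441 m along the plane.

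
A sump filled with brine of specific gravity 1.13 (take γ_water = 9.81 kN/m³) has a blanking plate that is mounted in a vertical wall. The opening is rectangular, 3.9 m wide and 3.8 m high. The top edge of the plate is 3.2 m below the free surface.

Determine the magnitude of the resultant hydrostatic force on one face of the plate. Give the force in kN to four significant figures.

γ = 1.13 × 9.81 = 11.0853 kN/m³.
The centroid lies 3.8/2 = 1.9 m below the top edge, so the centroid depth is h_c = 3.2 + 1.9 = 5.1 m.
A = 3.9 × 3.8 = 14.82 m².
Resultant F = γ·h_c·A = 11.0853 × 5.1 × 14.82 = 837.849 kN.

F ≈ 837.8 kN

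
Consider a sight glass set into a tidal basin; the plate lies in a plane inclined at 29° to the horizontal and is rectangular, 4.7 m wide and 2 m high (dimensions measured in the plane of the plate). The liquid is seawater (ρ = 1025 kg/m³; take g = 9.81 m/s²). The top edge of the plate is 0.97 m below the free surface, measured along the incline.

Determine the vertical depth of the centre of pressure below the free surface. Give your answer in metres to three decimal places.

h_p = 1.037 m

γ = ρg = 1025 × 9.81 / 1000 = 10.05525 kN/m³.
Let θ = 29° be the plate's angle to the horizontal; measure y along the incline from where the plane meets the free surface. Vertical depth h = y·sinθ with sinθ = 0.484810.
The centroid lies 2/2 = 1 m below the top edge, so y_c = 0.97 + 1 = 1.97 m and h_c = 1.97 × 0.484810 = 0.955076 m.
A = 4.7 × 2 = 9.4 m².
Resultant F = γ·h_c·A = 10.05525 × 0.955076 × 9.4 = 90.2732 kN.
I_c = b·h³/12 = 4.7 × 2³/12 = 3.13333 m⁴.
Centre of pressure: y_p = y_c + I_c/(y_c·A) = 1.97 + 3.13333/(1.97 × 9.4) = 1.97 + 0.169205 = 2.13921 m along the plane.
Vertically, h_p = y_p·sinθ = 2.13921 × 0.484810 = 1.03711 m.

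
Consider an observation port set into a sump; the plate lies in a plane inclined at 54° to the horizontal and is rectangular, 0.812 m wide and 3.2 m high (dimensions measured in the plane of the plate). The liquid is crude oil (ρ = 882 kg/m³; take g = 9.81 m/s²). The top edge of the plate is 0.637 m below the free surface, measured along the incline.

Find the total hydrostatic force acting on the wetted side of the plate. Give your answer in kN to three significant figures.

F ≈ 40.7 kN

γ = ρg = 882 × 9.81 / 1000 = 8.65242 kN/m³.
Let θ = 54° be the plate's angle to the horizontal; measure y along the incline from where the plane meets the free surface. Vertical depth h = y·sinθ with sinθ = 0.809017.
The centroid lies 3.2/2 = 1.6 m below the top edge, so y_c = 0.637 + 1.6 = 2.237 m and h_c = 2.237 × 0.809017 = 1.80977 m.
A = 0.812 × 3.2 = 2.5984 m².
Resultant F = γ·h_c·A = 8.65242 × 1.80977 × 2.5984 = 40.6881 kN.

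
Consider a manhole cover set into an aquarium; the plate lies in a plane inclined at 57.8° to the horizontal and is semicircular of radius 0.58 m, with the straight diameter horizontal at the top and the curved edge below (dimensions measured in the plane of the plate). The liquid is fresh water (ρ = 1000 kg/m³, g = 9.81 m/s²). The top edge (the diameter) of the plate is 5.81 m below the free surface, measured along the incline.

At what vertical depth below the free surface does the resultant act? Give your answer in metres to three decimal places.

h_p = 5.128 m

γ = ρg = 1000 × 9.81 = 9810 N/m³ = 9.81 kN/m³.
Let θ = 57.8° be the plate's angle to the horizontal; measure y along the incline from where the plane meets the free surface. Vertical depth h = y·sinθ with sinθ = 0.846193.
The centroid of a semicircle lies 4r/(3π) = 0.24616 m from the diameter, here below the top edge, so y_c = 5.81 + 0.24616 = 6.05616 m and h_c = 6.05616 × 0.846193 = 5.12468 m.
A = πr²/2 = π × 0.58²/2 = 0.528416 m².
Resultant F = γ·h_c·A = 9.81 × 5.12468 × 0.528416 = 26.5651 kN.
I_c = (π/8 − 8/(9π))·r⁴ = 0.109757 × 0.58⁴ = 0.0124206 m⁴.
Centre of pressure: y_p = y_c + I_c/(y_c·A) = 6.05616 + 0.0124206/(6.05616 × 0.528416) = 6.05616 + 0.00388123 = 6.06004 m along the plane.
Vertically, h_p = y_p·sinθ = 6.06004 × 0.846193 = 5.12796 m.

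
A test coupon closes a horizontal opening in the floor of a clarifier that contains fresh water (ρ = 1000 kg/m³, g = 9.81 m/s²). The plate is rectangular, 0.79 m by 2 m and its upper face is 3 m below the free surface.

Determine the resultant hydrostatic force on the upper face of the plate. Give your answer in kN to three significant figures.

F ≈ 46.5 kN

γ = ρg = 1000 × 9.81 = 9810 N/m³ = 9.81 kN/m³.
The plate is horizontal, so pressure is uniform at p = γ·h = 9.81 × 3 = 29.43 kN/m².
A = 0.79 × 2 = 1.58 m².
F = p·A = 29.43 × 1.58 = 46.4994 kN.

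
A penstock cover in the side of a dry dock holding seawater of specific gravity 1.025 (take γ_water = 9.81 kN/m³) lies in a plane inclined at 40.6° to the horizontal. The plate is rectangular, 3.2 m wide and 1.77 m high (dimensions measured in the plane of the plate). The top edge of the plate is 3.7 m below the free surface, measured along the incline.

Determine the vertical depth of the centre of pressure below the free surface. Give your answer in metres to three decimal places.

h_p = 3.021 m

γ = 1.025 × 9.81 = 10.05525 kN/m³.
Let θ = 40.6° be the plate's angle to the horizontal; measure y along the incline from where the plane meets the free surface. Vertical depth h = y·sinθ with sinθ = 0.650774.
The centroid lies 1.77/2 = 0.885 m below the top edge, so y_c = 3.7 + 0.885 = 4.585 m and h_c = 4.585 × 0.650774 = 2.9838 m.
A = 3.2 × 1.77 = 5.664 m².
Resultant F = γ·h_c·A = 10.05525 × 2.9838 × 5.664 = 169.936 kN.
I_c = b·h³/12 = 3.2 × 1.77³/12 = 1.47873 m⁴.
Centre of pressure: y_p = y_c + I_c/(y_c·A) = 4.585 + 1.47873/(4.585 × 5.664) = 4.585 + 0.0569412 = 4.64194 m along the plane.
Vertically, h_p = y_p·sinθ = 4.64194 × 0.650774 = 3.02085 m.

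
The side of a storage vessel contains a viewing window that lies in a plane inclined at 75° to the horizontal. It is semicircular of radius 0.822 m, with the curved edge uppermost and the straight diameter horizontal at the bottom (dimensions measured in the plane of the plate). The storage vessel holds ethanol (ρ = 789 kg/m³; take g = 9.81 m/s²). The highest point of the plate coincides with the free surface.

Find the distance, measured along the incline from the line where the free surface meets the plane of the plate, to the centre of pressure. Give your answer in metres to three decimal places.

γ = ρg = 789 × 9.81 / 1000 = 7.74009 kN/m³.
Let θ = 75° be the plate's angle to the horizontal; measure y along the incline from where the plane meets the free surface. Vertical depth h = y·sinθ with sinθ = 0.965926.
The centroid lies 4r/(3π) = 0.348868 m above the diameter, so r − 4r/(3π) = 0.822 − 0.348868 = 0.473132 m below the topmost point, so y_c = 0.473132 m and h_c = 0.473132 × 0.965926 = 0.457011 m.
A = πr²/2 = π × 0.822²/2 = 1.06136 m².
Resultant F = γ·h_c·A = 7.74009 × 0.457011 × 1.06136 = 3.75436 kN.
I_c = (π/8 − 8/(9π))·r⁴ = 0.109757 × 0.822⁴ = 0.0501094 m⁴.
Centre of pressure: y_p = y_c + I_c/(y_c·A) = 0.473132 + 0.0501094/(0.473132 × 1.06136) = 0.473132 + 0.099787 = 0.572919 m along the plane.

y_p = 0.573 m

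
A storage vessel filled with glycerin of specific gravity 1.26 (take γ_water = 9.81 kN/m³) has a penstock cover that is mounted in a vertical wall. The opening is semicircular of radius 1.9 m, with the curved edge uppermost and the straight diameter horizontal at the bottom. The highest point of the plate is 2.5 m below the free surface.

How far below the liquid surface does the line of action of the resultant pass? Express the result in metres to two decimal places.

h_p = 3.66 m

γ = 1.26 × 9.81 = 12.3606 kN/m³.
The centroid lies 4r/(3π) = 0.806385 m above the diameter, so r − 4r/(3π) = 1.9 − 0.806385 = 1.09361 m below the topmost point, so the centroid depth is h_c = 2.5 + 1.09361 = 3.59361 m.
A = πr²/2 = π × 1.9²/2 = 5.67057 m².
Resultant F = γ·h_c·A = 12.3606 × 3.59361 × 5.67057 = 251.882 kN.
I_c = (π/8 − 8/(9π))·r⁴ = 0.109757 × 1.9⁴ = 1.43036 m⁴.
Centre of pressure: y_p = y_c + I_c/(y_c·A) = 3.59361 + 1.43036/(3.59361 × 5.67057) = 3.59361 + 0.070192 = 3.6638 m along the plane.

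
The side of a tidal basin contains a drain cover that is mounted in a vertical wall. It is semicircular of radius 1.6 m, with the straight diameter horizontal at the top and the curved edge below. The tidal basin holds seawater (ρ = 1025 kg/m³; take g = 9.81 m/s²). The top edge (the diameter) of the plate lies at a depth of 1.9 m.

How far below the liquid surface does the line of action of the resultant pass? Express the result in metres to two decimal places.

γ = ρg = 1025 × 9.81 / 1000 = 10.05525 kN/m³.
The centroid of a semicircle lies 4r/(3π) = 0.679061 m from the diameter, here below the top edge, so the centroid depth is h_c = 1.9 + 0.679061 = 2.57906 m.
A = πr²/2 = π × 1.6²/2 = 4.02124 m².
Resultant F = γ·h_c·A = 10.05525 × 2.57906 × 4.02124 = 104.283 kN.
I_c = (π/8 − 8/(9π))·r⁴ = 0.109757 × 1.6⁴ = 0.719303 m⁴.
Centre of pressure: y_p = y_c + I_c/(y_c·A) = 2.57906 + 0.719303/(2.57906 × 4.02124) = 2.57906 + 0.069357 = 2.64842 m along the plane.

h_p = 2.65 m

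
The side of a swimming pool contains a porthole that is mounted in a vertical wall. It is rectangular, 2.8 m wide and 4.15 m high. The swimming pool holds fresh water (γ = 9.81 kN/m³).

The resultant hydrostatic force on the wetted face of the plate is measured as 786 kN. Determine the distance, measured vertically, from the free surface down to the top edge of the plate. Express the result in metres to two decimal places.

γ = 9.81 kN/m³.
A = 2.8 × 4.15 = 11.62 m².
From F = γ·h_c·A, the centroid depth is h_c = 786/(9.81 × 11.62) = 6.89521 m.
The centroid lies 4.15/2 = 2.075 m below the top edge, so the top edge sits at h_top = 6.89521 − 2.075 = 4.82021 m below the surface.

d_top ≈ 4.82 m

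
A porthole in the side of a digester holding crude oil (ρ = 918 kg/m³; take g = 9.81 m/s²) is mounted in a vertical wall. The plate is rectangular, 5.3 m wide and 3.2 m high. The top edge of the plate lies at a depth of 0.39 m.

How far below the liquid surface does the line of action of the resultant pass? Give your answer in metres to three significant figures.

γ = ρg = 918 × 9.81 / 1000 = 9.00558 kN/m³.
The centroid lies 3.2/2 = 1.6 m below the top edge, so the centroid depth is h_c = 0.39 + 1.6 = 1.99 m.
A = 5.3 × 3.2 = 16.96 m².
Resultant F = γ·h_c·A = 9.00558 × 1.99 × 16.96 = 303.942 kN.
I_c = b·h³/12 = 5.3 × 3.2³/12 = 14.4725 m⁴.
Centre of pressure: y_p = y_c + I_c/(y_c·A) = 1.99 + 14.4725/(1.99 × 16.96) = 1.99 + 0.42881 = 2.41881 m along the plane.

h_p = 2.42 m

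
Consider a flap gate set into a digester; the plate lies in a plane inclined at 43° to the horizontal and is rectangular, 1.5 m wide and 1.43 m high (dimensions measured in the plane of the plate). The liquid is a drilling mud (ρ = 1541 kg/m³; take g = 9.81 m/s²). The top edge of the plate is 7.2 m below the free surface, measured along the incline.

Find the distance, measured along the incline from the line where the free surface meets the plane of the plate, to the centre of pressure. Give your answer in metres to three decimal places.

y_p = 7.937 m

γ = ρg = 1541 × 9.81 / 1000 = 15.11721 kN/m³.
Let θ = 43° be the plate's angle to the horizontal; measure y along the incline from where the plane meets the free surface. Vertical depth h = y·sinθ with sinθ = 0.681998.
The centroid lies 1.43/2 = 0.715 m below the top edge, so y_c = 7.2 + 0.715 = 7.915 m and h_c = 7.915 × 0.681998 = 5.39801 m.
A = 1.5 × 1.43 = 2.145 m².
Resultant F = γ·h_c·A = 15.11721 × 5.39801 × 2.145 = 175.038 kN.
I_c = b·h³/12 = 1.5 × 1.43³/12 = 0.365526 m⁴.
Centre of pressure: y_p = y_c + I_c/(y_c·A) = 7.915 + 0.365526/(7.915 × 2.145) = 7.915 + 0.0215298 = 7.93653 m along the plane.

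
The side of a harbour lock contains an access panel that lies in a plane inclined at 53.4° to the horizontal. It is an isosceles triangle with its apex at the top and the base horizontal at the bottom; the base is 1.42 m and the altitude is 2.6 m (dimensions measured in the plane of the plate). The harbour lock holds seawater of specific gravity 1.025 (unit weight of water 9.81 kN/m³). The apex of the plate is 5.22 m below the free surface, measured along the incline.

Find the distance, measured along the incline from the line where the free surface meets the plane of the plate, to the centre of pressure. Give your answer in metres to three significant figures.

y_p = 7.01 m

γ = 1.025 × 9.81 = 10.05525 kN/m³.
Let θ = 53.4° be the plate's angle to the horizontal; measure y along the incline from where the plane meets the free surface. Vertical depth h = y·sinθ with sinθ = 0.802817.
With the apex up, the centroid sits 2h/3 = 2 × 2.6/3 = 1.73333 m below the apex, so y_c = 5.22 + 1.73333 = 6.95333 m and h_c = 6.95333 × 0.802817 = 5.58225 m.
A = ½ × 1.42 × 2.6 = 1.846 m².
Resultant F = γ·h_c·A = 10.05525 × 5.58225 × 1.846 = 103.618 kN.
I_c = b·h³/36 = 1.42 × 2.6³/36 = 0.693276 m⁴.
Centre of pressure: y_p = y_c + I_c/(y_c·A) = 6.95333 + 0.693276/(6.95333 × 1.846) = 6.95333 + 0.0540109 = 7.00734 m along the plane.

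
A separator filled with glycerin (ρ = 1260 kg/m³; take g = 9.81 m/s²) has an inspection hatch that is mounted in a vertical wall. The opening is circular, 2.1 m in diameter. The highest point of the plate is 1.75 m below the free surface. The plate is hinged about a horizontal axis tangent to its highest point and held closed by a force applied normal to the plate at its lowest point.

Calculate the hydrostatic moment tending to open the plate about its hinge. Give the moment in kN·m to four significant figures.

M ≈ 137.7 kN·m

γ = ρg = 1260 × 9.81 / 1000 = 12.3606 kN/m³.
The centroid is at the centre, 1.05 m below the top of the plate, so the centroid depth is h_c = 1.75 + 1.05 = 2.8 m.
A = π(1.05)² = 3.46361 m².
Resultant F = γ·h_c·A = 12.3606 × 2.8 × 3.46361 = 119.874 kN.
I_c = πr⁴/4 = π × 1.05⁴/4 = 0.954656 m⁴.
Centre of pressure: y_p = y_c + I_c/(y_c·A) = 2.8 + 0.954656/(2.8 × 3.46361) = 2.8 + 0.0984373 = 2.89844 m along the plane.
The resultant acts 1.05 + 0.0984373 = 1.14844 m (along the plate) below the hinge at the top edge, so the moment about the hinge is M = F × 1.14844 = 119.874 × 1.14844 = 137.668 kN·m.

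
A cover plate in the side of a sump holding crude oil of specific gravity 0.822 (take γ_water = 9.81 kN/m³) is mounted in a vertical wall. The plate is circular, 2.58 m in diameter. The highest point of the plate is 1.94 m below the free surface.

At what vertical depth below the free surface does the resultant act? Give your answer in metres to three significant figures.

h_p = 3.36 m

γ = 0.822 × 9.81 = 8.06382 kN/m³.
The centroid is at the centre, 1.29 m below the top of the plate, so the centroid depth is h_c = 1.94 + 1.29 = 3.23 m.
A = π(1.29)² = 5.22792 m².
Resultant F = γ·h_c·A = 8.06382 × 3.23 × 5.22792 = 136.167 kN.
I_c = πr⁴/4 = π × 1.29⁴/4 = 2.17495 m⁴.
Centre of pressure: y_p = y_c + I_c/(y_c·A) = 3.23 + 2.17495/(3.23 × 5.22792) = 3.23 + 0.128801 = 3.3588 m along the plane.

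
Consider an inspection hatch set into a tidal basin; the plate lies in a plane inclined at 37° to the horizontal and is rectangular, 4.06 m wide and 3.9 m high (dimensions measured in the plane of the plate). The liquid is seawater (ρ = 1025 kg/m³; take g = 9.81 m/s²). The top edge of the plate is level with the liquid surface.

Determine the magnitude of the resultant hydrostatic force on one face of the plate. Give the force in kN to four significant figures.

F ≈ 186.8 kN

γ = ρg = 1025 × 9.81 / 1000 = 10.05525 kN/m³.
Let θ = 37° be the plate's angle to the horizontal; measure y along the incline from where the plane meets the free surface. Vertical depth h = y·sinθ with sinθ = 0.601815.
The centroid lies 3.9/2 = 1.95 m below the top edge, so y_c = 1.95 m and h_c = 1.95 × 0.601815 = 1.17354 m.
A = 4.06 × 3.9 = 15.834 m².
Resultant F = γ·h_c·A = 10.05525 × 1.17354 × 15.834 = 186.845 kN.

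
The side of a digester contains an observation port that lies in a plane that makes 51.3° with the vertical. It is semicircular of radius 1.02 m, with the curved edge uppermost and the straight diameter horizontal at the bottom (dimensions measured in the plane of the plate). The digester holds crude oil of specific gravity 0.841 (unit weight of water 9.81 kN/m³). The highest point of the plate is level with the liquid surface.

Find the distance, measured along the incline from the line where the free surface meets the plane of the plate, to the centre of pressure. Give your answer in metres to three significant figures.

γ = 0.841 × 9.81 = 8.25021 kN/m³.
The plate makes 51.3° with the vertical, i.e. θ = 90° − 51.3° = 38.7° to the horizontal. Measuring y along the incline from the free-surface line, vertical depth h = y·sinθ with sinθ = 0.625243.
The centroid lies 4r/(3π) = 0.432901 m above the diameter, so r − 4r/(3π) = 1.02 − 0.432901 = 0.587099 m below the topmost point, so y_c = 0.587099 m and h_c = 0.587099 × 0.625243 = 0.36708 m.
A = πr²/2 = π × 1.02²/2 = 1.63426 m².
Resultant F = γ·h_c·A = 8.25021 × 0.36708 × 1.63426 = 4.94934 kN.
I_c = (π/8 − 8/(9π))·r⁴ = 0.109757 × 1.02⁴ = 0.118805 m⁴.
Centre of pressure: y_p = y_c + I_c/(y_c·A) = 0.587099 + 0.118805/(0.587099 × 1.63426) = 0.587099 + 0.123823 = 0.710922 m along the plane.

y_p = 0.711 m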